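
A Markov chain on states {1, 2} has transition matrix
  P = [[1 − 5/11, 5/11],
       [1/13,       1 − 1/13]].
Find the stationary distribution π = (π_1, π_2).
π_1 = 11/76, π_2 = 65/76

Solve πP = π with π_1 + π_2 = 1. From πP = π: π_1 · (1 − 5/11) + π_2 · 1/13 = π_1 ⇒ π_2 · 1/13 = π_1 · 5/11 ⇒ π_2/π_1 = (5/11)/(1/13) = 65/11. Together with π_1 + π_2 = 1:
  π_1 = (1/13)/(5/11 + 1/13) = (1/13)/(76/143) = 11/76,
  π_2 = (5/11)/(5/11 + 1/13) = (5/11)/(76/143) = 65/76.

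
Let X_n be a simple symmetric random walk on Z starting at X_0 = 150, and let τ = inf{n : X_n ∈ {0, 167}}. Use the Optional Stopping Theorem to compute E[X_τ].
E[X_τ] = 150

X_n is a martingale and τ is a bounded-mean stopping time (indeed τ is finite a.s. with bounded expectation since the walk is in a bounded region). By the OST, E[X_τ] = E[X_0] = 150. Equivalently: E[X_τ] = 167 · P(hit 167 first) + 0 · P(hit 0 first) = 167 · (150/167) = 150.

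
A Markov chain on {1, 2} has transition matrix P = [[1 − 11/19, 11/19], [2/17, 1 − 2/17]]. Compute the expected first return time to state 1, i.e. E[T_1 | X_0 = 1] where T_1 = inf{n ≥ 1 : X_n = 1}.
E[T_1 | X_0 = 1] = 1/π_1 = 225/38

For an irreducible recurrent Markov chain with stationary distribution π, E[T_i | X_0 = i] = 1/π_i (Kac's formula). Here π_1 = (2/17)/(11/19 + 2/17) = (2/17)/(225/323) = 38/225, so E[T_1 | X_0 = 1] = 1/π_1 = (11/19 + 2/17)/(2/17) = (225/323)/(2/17) = 225/38.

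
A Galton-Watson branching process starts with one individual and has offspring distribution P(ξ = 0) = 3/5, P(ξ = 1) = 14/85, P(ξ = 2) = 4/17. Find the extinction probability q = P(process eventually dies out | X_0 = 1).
q = 1

Mean offspring μ = 0·3/5 + 1·14/85 + 2·4/17 = 54/85 ≤ 1. For μ ≤ 1 with offspring not concentrated at 1, the Galton-Watson process goes extinct almost surely, so q = 1.
(Algebraic check: The pgf is f(s) = 3/5 + 14/85·s + 4/17·s². The extinction probability q is the smallest fixed point of f in [0, 1]. Setting s = f(s):
  4/17·s² + (14/85 − 1)·s + 3/5 = 0
  4/17·s² − (3/5 + 4/17)·s + 3/5 = 0
which factors as (s − 1)·(4/17·s − 3/5) = 0, giving roots s = 1 and s = (3/5)/(4/17) = 51/20. Since 51/20 ≥ 1, the smallest root in [0, 1] is s = 1.)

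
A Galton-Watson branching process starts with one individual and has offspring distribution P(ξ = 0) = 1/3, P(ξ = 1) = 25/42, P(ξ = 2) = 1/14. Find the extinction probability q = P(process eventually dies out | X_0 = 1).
q = 1

Mean offspring μ = 0·1/3 + 1·25/42 + 2·1/14 = 31/42 ≤ 1. For μ ≤ 1 with offspring not concentrated at 1, the Galton-Watson process goes extinct almost surely, so q = 1.
(Algebraic check: The pgf is f(s) = 1/3 + 25/42·s + 1/14·s². The extinction probability q is the smallest fixed point of f in [0, 1]. Setting s = f(s):
  1/14·s² + (25/42 − 1)·s + 1/3 = 0
  1/14·s² − (1/3 + 1/14)·s + 1/3 = 0
which factors as (s − 1)·(1/14·s − 1/3) = 0, giving roots s = 1 and s = (1/3)/(1/14) = 14/3. Since 14/3 ≥ 1, the smallest root in [0, 1] is s = 1.)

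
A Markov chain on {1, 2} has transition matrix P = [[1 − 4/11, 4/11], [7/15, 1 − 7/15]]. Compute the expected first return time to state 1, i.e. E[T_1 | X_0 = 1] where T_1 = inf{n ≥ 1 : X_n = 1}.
E[T_1 | X_0 = 1] = 1/π_1 = 137/77

For an irreducible recurrent Markov chain with stationary distribution π, E[T_i | X_0 = i] = 1/π_i (Kac's formula). Here π_1 = (7/15)/(4/11 + 7/15) = (7/15)/(137/165) = 77/137, so E[T_1 | X_0 = 1] = 1/π_1 = (4/11 + 7/15)/(7/15) = (137/165)/(7/15) = 137/77.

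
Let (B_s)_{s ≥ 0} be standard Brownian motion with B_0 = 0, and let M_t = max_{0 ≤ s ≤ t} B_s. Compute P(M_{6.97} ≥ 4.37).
P(M_{6.97} ≥ 4.37) = 2·P(B_{6.97} ≥ 4.37) = 2(1 − Φ(4.37/√6.97)) ≈ 0.0979

By the reflection principle for Brownian motion, P(M_t ≥ a) = 2 · P(B_t ≥ a) for a ≥ 0. Since B_t ~ N(0, t), P(B_t ≥ 4.37) = 1 − Φ(4.37/√t) = 1 − Φ(4.37/√6.97) = 1 − Φ(1.6553). So
  P(M_{6.97} ≥ 4.37) = 2(1 − Φ(1.6553)) ≈ 0.0979.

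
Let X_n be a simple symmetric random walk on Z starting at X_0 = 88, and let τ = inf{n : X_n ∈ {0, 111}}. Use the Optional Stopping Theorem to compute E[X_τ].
E[X_τ] = 88

X_n is a martingale and τ is a bounded-mean stopping time (indeed τ is finite a.s. with bounded expectation since the walk is in a bounded region). By the OST, E[X_τ] = E[X_0] = 88. Equivalently: E[X_τ] = 111 · P(hit 111 first) + 0 · P(hit 0 first) = 111 · (88/111) = 88.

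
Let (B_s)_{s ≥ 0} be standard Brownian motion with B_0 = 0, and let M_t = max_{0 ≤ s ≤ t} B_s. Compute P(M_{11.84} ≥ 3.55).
P(M_{11.84} ≥ 3.55) = 2·P(B_{11.84} ≥ 3.55) = 2(1 − Φ(3.55/√11.84)) ≈ 0.3022

By the reflection principle for Brownian motion, P(M_t ≥ a) = 2 · P(B_t ≥ a) for a ≥ 0. Since B_t ~ N(0, t), P(B_t ≥ 3.55) = 1 − Φ(3.55/√t) = 1 − Φ(3.55/√11.84) = 1 − Φ(1.0317). So
  P(M_{11.84} ≥ 3.55) = 2(1 − Φ(1.0317)) ≈ 0.3022.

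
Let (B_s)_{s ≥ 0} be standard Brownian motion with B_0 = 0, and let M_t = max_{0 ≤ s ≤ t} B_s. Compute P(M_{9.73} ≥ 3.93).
P(M_{9.73} ≥ 3.93) = 2·P(B_{9.73} ≥ 3.93) = 2(1 − Φ(3.93/√9.73)) ≈ 0.2077

By the reflection principle for Brownian motion, P(M_t ≥ a) = 2 · P(B_t ≥ a) for a ≥ 0. Since B_t ~ N(0, t), P(B_t ≥ 3.93) = 1 − Φ(3.93/√t) = 1 − Φ(3.93/√9.73) = 1 − Φ(1.2599). So
  P(M_{9.73} ≥ 3.93) = 2(1 − Φ(1.2599)) ≈ 0.2077.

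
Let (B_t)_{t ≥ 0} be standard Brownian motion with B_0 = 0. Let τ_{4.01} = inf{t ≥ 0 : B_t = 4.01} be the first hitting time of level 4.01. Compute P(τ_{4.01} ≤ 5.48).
P(τ_{4.01} ≤ 5.48) = 2(1 − Φ(4.01/√5.48)) = 2(1 − Φ(1.7130)) ≈ 0.0867

By the reflection principle for standard BM, P(τ_b ≤ t) = 2 · P(B_t ≥ b). Since B_t ~ N(0, t), P(B_t ≥ 4.01) = 1 − Φ(4.01/√t) = 1 − Φ(4.01/√5.48) = 1 − Φ(1.7130) ≈ 0.04336. Doubling: P(τ_{4.01} ≤ 5.48) ≈ 2 · 0.04336 = 0.08672 ≈ 0.0867.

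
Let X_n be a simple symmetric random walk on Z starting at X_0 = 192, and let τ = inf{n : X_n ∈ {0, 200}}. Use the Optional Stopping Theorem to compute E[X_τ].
E[X_τ] = 192

X_n is a martingale and τ is a bounded-mean stopping time (indeed τ is finite a.s. with bounded expectation since the walk is in a bounded region). By the OST, E[X_τ] = E[X_0] = 192. Equivalently: E[X_τ] = 200 · P(hit 200 first) + 0 · P(hit 0 first) = 200 · (192/200) = 192.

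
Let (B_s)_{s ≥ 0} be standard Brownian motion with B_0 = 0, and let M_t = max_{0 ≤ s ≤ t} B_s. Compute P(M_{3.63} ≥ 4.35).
P(M_{3.63} ≥ 4.35) = 2·P(B_{3.63} ≥ 4.35) = 2(1 − Φ(4.35/√3.63)) ≈ 0.0224

By the reflection principle for Brownian motion, P(M_t ≥ a) = 2 · P(B_t ≥ a) for a ≥ 0. Since B_t ~ N(0, t), P(B_t ≥ 4.35) = 1 − Φ(4.35/√t) = 1 − Φ(4.35/√3.63) = 1 − Φ(2.2832). So
  P(M_{3.63} ≥ 4.35) = 2(1 − Φ(2.2832)) ≈ 0.0224.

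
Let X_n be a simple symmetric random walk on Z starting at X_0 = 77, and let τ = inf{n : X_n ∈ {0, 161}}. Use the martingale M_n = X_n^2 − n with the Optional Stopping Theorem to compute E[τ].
E[τ] = 6468

M_n = X_n^2 − n is a martingale (since E[X_{n+1}^2 | F_n] = X_n^2 + 1). By OST (τ has finite mean in a bounded region), E[M_τ] = E[M_0] = X_0^2 − 0 = 77^2 = 5929. Also E[M_τ] = E[X_τ^2] − E[τ]. The walk exits at 0 or 161, with P(hit 161 first) = 77/161, so E[X_τ^2] = 161^2 · 77/161 + 0 = 12397. Thus E[τ] = E[X_τ^2] − E[M_τ] = 12397 − 5929 = 6468 = 77(161 − 77) = 6468.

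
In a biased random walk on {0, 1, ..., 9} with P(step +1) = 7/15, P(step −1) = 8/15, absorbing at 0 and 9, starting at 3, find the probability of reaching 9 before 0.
P(hit 9 before 0) = (1 − (8/7)^3) / (1 − (8/7)^9) = 117649/555409

Let u_k denote P(reach 9 before 0 | start at k). Boundary: u_0 = 0, u_9 = 1. Recurrence: u_k = 7/15·u_{k+1} + 8/15·u_{k-1} for 1 ≤ k ≤ 8. Try u_k = A + B·r^k with r = q/p = (8/15)/(7/15) = 8/7. Substitution satisfies the recurrence; boundary conditions give:
  u_k = (1 − r^k) / (1 − r^N) = (1 − (8/7)^3) / (1 − (8/7)^9) = 117649/555409.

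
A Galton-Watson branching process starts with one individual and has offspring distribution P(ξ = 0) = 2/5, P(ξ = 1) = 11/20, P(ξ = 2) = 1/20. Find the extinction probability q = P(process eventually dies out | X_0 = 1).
q = 1

Mean offspring μ = 0·2/5 + 1·11/20 + 2·1/20 = 13/20 ≤ 1. For μ ≤ 1 with offspring not concentrated at 1, the Galton-Watson process goes extinct almost surely, so q = 1.
(Algebraic check: The pgf is f(s) = 2/5 + 11/20·s + 1/20·s². The extinction probability q is the smallest fixed point of f in [0, 1]. Setting s = f(s):
  1/20·s² + (11/20 − 1)·s + 2/5 = 0
  1/20·s² − (2/5 + 1/20)·s + 2/5 = 0
which factors as (s − 1)·(1/20·s − 2/5) = 0, giving roots s = 1 and s = (2/5)/(1/20) = 8. Since 8 ≥ 1, the smallest root in [0, 1] is s = 1.)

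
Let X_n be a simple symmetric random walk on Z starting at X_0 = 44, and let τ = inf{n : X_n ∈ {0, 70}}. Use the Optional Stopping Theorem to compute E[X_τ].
E[X_τ] = 44

X_n is a martingale and τ is a bounded-mean stopping time (indeed τ is finite a.s. with bounded expectation since the walk is in a bounded region). By the OST, E[X_τ] = E[X_0] = 44. Equivalently: E[X_τ] = 70 · P(hit 70 first) + 0 · P(hit 0 first) = 70 · (44/70) = 44.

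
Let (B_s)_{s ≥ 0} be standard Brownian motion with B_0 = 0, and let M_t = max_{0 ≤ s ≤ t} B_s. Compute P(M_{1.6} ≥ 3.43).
P(M_{1.6} ≥ 3.43) = 2·P(B_{1.6} ≥ 3.43) = 2(1 − Φ(3.43/√1.6)) ≈ 0.0067

By the reflection principle for Brownian motion, P(M_t ≥ a) = 2 · P(B_t ≥ a) for a ≥ 0. Since B_t ~ N(0, t), P(B_t ≥ 3.43) = 1 − Φ(3.43/√t) = 1 − Φ(3.43/√1.6) = 1 − Φ(2.7117). So
  P(M_{1.6} ≥ 3.43) = 2(1 − Φ(2.7117)) ≈ 0.0067.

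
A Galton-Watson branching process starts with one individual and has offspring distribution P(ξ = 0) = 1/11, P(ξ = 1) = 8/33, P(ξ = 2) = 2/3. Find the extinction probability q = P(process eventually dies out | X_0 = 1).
q = 3/22

The pgf is f(s) = 1/11 + 8/33·s + 2/3·s². The extinction probability q is the smallest fixed point of f in [0, 1]. Setting s = f(s):
  2/3·s² + (8/33 − 1)·s + 1/11 = 0
  2/3·s² − (1/11 + 2/3)·s + 1/11 = 0
which factors as (s − 1)·(2/3·s − 1/11) = 0, giving roots s = 1 and s = (1/11)/(2/3) = 3/22.
Mean offspring μ = 8/33 + 2·2/3 = 52/33 > 1 (supercritical), so q < 1. The extinction probability is the smaller root: q = (1/11)/(2/3) = 3/22.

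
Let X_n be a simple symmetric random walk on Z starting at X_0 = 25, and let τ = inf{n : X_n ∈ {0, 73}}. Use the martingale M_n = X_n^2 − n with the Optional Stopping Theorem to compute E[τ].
E[τ] = 1200

M_n = X_n^2 − n is a martingale (since E[X_{n+1}^2 | F_n] = X_n^2 + 1). By OST (τ has finite mean in a bounded region), E[M_τ] = E[M_0] = X_0^2 − 0 = 25^2 = 625. Also E[M_τ] = E[X_τ^2] − E[τ]. The walk exits at 0 or 73, with P(hit 73 first) = 25/73, so E[X_τ^2] = 73^2 · 25/73 + 0 = 1825. Thus E[τ] = E[X_τ^2] − E[M_τ] = 1825 − 625 = 1200 = 25(73 − 25) = 1200.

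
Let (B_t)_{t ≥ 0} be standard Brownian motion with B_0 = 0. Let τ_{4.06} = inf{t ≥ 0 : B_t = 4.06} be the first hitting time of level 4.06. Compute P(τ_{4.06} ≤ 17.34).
P(τ_{4.06} ≤ 17.34) = 2(1 − Φ(4.06/√17.34)) = 2(1 − Φ(0.9750)) ≈ 0.3296

By the reflection principle for standard BM, P(τ_b ≤ t) = 2 · P(B_t ≥ b). Since B_t ~ N(0, t), P(B_t ≥ 4.06) = 1 − Φ(4.06/√t) = 1 − Φ(4.06/√17.34) = 1 − Φ(0.9750) ≈ 0.16478. Doubling: P(τ_{4.06} ≤ 17.34) ≈ 2 · 0.16478 = 0.32956 ≈ 0.3296.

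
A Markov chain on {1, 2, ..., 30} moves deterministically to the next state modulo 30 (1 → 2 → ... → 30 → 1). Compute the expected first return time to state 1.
E[T_1 | X_0 = 1] = 30

The chain cycles deterministically, so starting at state 1 it returns in exactly 30 steps. Equivalently, the stationary distribution is uniform π_j = 1/30 for every state j, so by Kac's formula E[T_1] = 1/π_1 = 30.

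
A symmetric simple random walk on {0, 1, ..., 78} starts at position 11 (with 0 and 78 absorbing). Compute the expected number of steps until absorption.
E[τ | X_0 = 11] = 737

Let v_k = E[τ | X_0 = k]. Boundary: v_0 = v_78 = 0. Recurrence: v_k = 1 + (v_{k-1} + v_{k+1})/2 for 1 ≤ k ≤ 77. The particular solution to v_k − (v_{k-1} + v_{k+1})/2 = 1 is v_k = −k^2. Adding homogeneous solution A + B k and matching boundaries gives v_k = k (78 − k). Substituting k = 11: v_11 = 11 · 67 = 737.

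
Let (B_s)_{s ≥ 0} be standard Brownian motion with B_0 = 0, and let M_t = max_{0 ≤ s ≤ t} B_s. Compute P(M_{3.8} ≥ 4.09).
P(M_{3.8} ≥ 4.09) = 2·P(B_{3.8} ≥ 4.09) = 2(1 − Φ(4.09/√3.8)) ≈ 0.0359

By the reflection principle for Brownian motion, P(M_t ≥ a) = 2 · P(B_t ≥ a) for a ≥ 0. Since B_t ~ N(0, t), P(B_t ≥ 4.09) = 1 − Φ(4.09/√t) = 1 − Φ(4.09/√3.8) = 1 − Φ(2.0981). So
  P(M_{3.8} ≥ 4.09) = 2(1 − Φ(2.0981)) ≈ 0.0359.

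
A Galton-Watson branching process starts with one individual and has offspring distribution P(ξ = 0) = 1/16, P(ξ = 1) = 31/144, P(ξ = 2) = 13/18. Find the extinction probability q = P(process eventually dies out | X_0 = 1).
q = 9/104

The pgf is f(s) = 1/16 + 31/144·s + 13/18·s². The extinction probability q is the smallest fixed point of f in [0, 1]. Setting s = f(s):
  13/18·s² + (31/144 − 1)·s + 1/16 = 0
  13/18·s² − (1/16 + 13/18)·s + 1/16 = 0
which factors as (s − 1)·(13/18·s − 1/16) = 0, giving roots s = 1 and s = (1/16)/(13/18) = 9/104.
Mean offspring μ = 31/144 + 2·13/18 = 239/144 > 1 (supercritical), so q < 1. The extinction probability is the smaller root: q = (1/16)/(13/18) = 9/104.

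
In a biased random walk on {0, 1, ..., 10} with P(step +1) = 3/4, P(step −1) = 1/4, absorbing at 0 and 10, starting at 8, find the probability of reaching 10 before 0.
P(hit 10 before 0) = (1 − (1/3)^8) / (1 − (1/3)^10) = 7380/7381

Let u_k denote P(reach 10 before 0 | start at k). Boundary: u_0 = 0, u_10 = 1. Recurrence: u_k = 3/4·u_{k+1} + 1/4·u_{k-1} for 1 ≤ k ≤ 9. Try u_k = A + B·r^k with r = q/p = (1/4)/(3/4) = 1/3. Substitution satisfies the recurrence; boundary conditions give:
  u_k = (1 − r^k) / (1 − r^N) = (1 − (1/3)^8) / (1 − (1/3)^10) = 7380/7381.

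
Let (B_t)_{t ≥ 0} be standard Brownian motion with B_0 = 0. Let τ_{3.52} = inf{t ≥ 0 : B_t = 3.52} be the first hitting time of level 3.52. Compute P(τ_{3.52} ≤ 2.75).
P(τ_{3.52} ≤ 2.75) = 2(1 − Φ(3.52/√2.75)) = 2(1 − Φ(2.1226)) ≈ 0.0338

By the reflection principle for standard BM, P(τ_b ≤ t) = 2 · P(B_t ≥ b). Since B_t ~ N(0, t), P(B_t ≥ 3.52) = 1 − Φ(3.52/√t) = 1 − Φ(3.52/√2.75) = 1 − Φ(2.1226) ≈ 0.01689. Doubling: P(τ_{3.52} ≤ 2.75) ≈ 2 · 0.01689 = 0.03378 ≈ 0.0338.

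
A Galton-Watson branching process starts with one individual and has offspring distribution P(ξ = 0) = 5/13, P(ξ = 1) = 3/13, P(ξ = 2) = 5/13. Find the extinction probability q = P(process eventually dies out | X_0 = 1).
q = 1

Mean offspring μ = 0·5/13 + 1·3/13 + 2·5/13 = 1 ≤ 1. For μ ≤ 1 with offspring not concentrated at 1, the Galton-Watson process goes extinct almost surely, so q = 1.
(Algebraic check: The pgf is f(s) = 5/13 + 3/13·s + 5/13·s². The extinction probability q is the smallest fixed point of f in [0, 1]. Setting s = f(s):
  5/13·s² + (3/13 − 1)·s + 5/13 = 0
  5/13·s² − (5/13 + 5/13)·s + 5/13 = 0
which factors as (s − 1)·(5/13·s − 5/13) = 0, giving roots s = 1 and s = (5/13)/(5/13) = 1. Since 1 ≥ 1, the smallest root in [0, 1] is s = 1.)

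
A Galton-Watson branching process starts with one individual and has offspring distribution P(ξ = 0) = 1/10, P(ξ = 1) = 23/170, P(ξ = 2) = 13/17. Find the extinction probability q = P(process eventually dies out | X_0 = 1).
q = 17/130

The pgf is f(s) = 1/10 + 23/170·s + 13/17·s². The extinction probability q is the smallest fixed point of f in [0, 1]. Setting s = f(s):
  13/17·s² + (23/170 − 1)·s + 1/10 = 0
  13/17·s² − (1/10 + 13/17)·s + 1/10 = 0
which factors as (s − 1)·(13/17·s − 1/10) = 0, giving roots s = 1 and s = (1/10)/(13/17) = 17/130.
Mean offspring μ = 23/170 + 2·13/17 = 283/170 > 1 (supercritical), so q < 1. The extinction probability is the smaller root: q = (1/10)/(13/17) = 17/130.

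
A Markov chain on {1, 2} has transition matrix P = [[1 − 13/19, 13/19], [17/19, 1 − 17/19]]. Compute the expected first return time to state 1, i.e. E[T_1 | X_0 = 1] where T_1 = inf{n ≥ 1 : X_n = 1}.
E[T_1 | X_0 = 1] = 1/π_1 = 30/17

For an irreducible recurrent Markov chain with stationary distribution π, E[T_i | X_0 = i] = 1/π_i (Kac's formula). Here π_1 = (17/19)/(13/19 + 17/19) = (17/19)/(30/19) = 17/30, so E[T_1 | X_0 = 1] = 1/π_1 = (13/19 + 17/19)/(17/19) = (30/19)/(17/19) = 30/17.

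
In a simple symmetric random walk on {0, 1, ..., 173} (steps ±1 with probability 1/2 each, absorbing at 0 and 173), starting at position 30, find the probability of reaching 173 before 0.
P(hit 173 before 0) = 30/173

Let u_k = P(hit 173 before 0 | start at k). Then u_0 = 0, u_173 = 1, and u_k = u_{k-1}/2 + u_{k+1}/2 for 1 ≤ k ≤ 172. This harmonic recurrence is solved by u_k = k/173, giving u_30 = 30/173.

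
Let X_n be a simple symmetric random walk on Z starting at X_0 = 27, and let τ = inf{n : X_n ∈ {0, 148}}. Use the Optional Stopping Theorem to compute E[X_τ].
E[X_τ] = 27

X_n is a martingale and τ is a bounded-mean stopping time (indeed τ is finite a.s. with bounded expectation since the walk is in a bounded region). By the OST, E[X_τ] = E[X_0] = 27. Equivalently: E[X_τ] = 148 · P(hit 148 first) + 0 · P(hit 0 first) = 148 · (27/148) = 27.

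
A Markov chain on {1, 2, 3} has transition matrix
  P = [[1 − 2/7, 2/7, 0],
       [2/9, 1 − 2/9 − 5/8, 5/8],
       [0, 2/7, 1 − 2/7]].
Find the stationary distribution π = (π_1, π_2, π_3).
π = (112/571, 144/571, 315/571)

This is a birth-death chain on three states, which satisfies detailed balance: π_1 · P_{12} = π_2 · P_{21} and π_2 · P_{23} = π_3 · P_{32}.
From π_1 · 2/7 = π_2 · 2/9: π_2/π_1 = (2/7)/(2/9) = 9/7.
From π_2 · 5/8 = π_3 · 2/7: π_3/π_2 = (5/8)/(2/7) = 35/16.
Take π_1 proportional to 1; then unnormalized π = (1, 9/7, 45/16). Normalize by dividing by the sum 571/112:
  π = (112/571, 144/571, 315/571).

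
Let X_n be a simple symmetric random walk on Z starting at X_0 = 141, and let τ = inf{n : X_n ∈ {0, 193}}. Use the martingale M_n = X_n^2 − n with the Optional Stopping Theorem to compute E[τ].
E[τ] = 7332

M_n = X_n^2 − n is a martingale (since E[X_{n+1}^2 | F_n] = X_n^2 + 1). By OST (τ has finite mean in a bounded region), E[M_τ] = E[M_0] = X_0^2 − 0 = 141^2 = 19881. Also E[M_τ] = E[X_τ^2] − E[τ]. The walk exits at 0 or 193, with P(hit 193 first) = 141/193, so E[X_τ^2] = 193^2 · 141/193 + 0 = 27213. Thus E[τ] = E[X_τ^2] − E[M_τ] = 27213 − 19881 = 7332 = 141(193 − 141) = 7332.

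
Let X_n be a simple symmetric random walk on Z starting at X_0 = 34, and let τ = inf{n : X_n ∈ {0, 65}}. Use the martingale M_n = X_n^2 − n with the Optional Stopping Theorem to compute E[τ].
E[τ] = 1054

M_n = X_n^2 − n is a martingale (since E[X_{n+1}^2 | F_n] = X_n^2 + 1). By OST (τ has finite mean in a bounded region), E[M_τ] = E[M_0] = X_0^2 − 0 = 34^2 = 1156. Also E[M_τ] = E[X_τ^2] − E[τ]. The walk exits at 0 or 65, with P(hit 65 first) = 34/65, so E[X_τ^2] = 65^2 · 34/65 + 0 = 2210. Thus E[τ] = E[X_τ^2] − E[M_τ] = 2210 − 1156 = 1054 = 34(65 − 34) = 1054.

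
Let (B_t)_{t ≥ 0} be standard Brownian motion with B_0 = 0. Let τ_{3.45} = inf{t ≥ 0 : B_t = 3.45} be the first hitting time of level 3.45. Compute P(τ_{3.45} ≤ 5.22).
P(τ_{3.45} ≤ 5.22) = 2(1 − Φ(3.45/√5.22)) = 2(1 − Φ(1.5100)) ≈ 0.1310

By the reflection principle for standard BM, P(τ_b ≤ t) = 2 · P(B_t ≥ b). Since B_t ~ N(0, t), P(B_t ≥ 3.45) = 1 − Φ(3.45/√t) = 1 − Φ(3.45/√5.22) = 1 − Φ(1.5100) ≈ 0.06552. Doubling: P(τ_{3.45} ≤ 5.22) ≈ 2 · 0.06552 = 0.13104 ≈ 0.1310.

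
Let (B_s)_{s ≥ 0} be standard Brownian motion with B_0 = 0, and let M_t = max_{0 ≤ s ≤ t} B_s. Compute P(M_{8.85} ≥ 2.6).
P(M_{8.85} ≥ 2.6) = 2·P(B_{8.85} ≥ 2.6) = 2(1 − Φ(2.6/√8.85)) ≈ 0.3821

By the reflection principle for Brownian motion, P(M_t ≥ a) = 2 · P(B_t ≥ a) for a ≥ 0. Since B_t ~ N(0, t), P(B_t ≥ 2.6) = 1 − Φ(2.6/√t) = 1 − Φ(2.6/√8.85) = 1 − Φ(0.8740). So
  P(M_{8.85} ≥ 2.6) = 2(1 − Φ(0.8740)) ≈ 0.3821.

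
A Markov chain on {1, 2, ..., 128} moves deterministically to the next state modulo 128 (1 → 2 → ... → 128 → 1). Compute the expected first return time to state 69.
E[T_69 | X_0 = 69] = 128

The chain cycles deterministically, so starting at state 69 it returns in exactly 128 steps. Equivalently, the stationary distribution is uniform π_j = 1/128 for every state j, so by Kac's formula E[T_69] = 1/π_69 = 128.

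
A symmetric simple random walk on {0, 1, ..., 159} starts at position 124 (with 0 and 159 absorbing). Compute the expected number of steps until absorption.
E[τ | X_0 = 124] = 4340

Let v_k = E[τ | X_0 = k]. Boundary: v_0 = v_159 = 0. Recurrence: v_k = 1 + (v_{k-1} + v_{k+1})/2 for 1 ≤ k ≤ 158. The particular solution to v_k − (v_{k-1} + v_{k+1})/2 = 1 is v_k = −k^2. Adding homogeneous solution A + B k and matching boundaries gives v_k = k (159 − k). Substituting k = 124: v_124 = 124 · 35 = 4340.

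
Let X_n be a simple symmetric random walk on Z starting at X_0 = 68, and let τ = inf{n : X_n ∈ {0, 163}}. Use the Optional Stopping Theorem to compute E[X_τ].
E[X_τ] = 68

X_n is a martingale and τ is a bounded-mean stopping time (indeed τ is finite a.s. with bounded expectation since the walk is in a bounded region). By the OST, E[X_τ] = E[X_0] = 68. Equivalently: E[X_τ] = 163 · P(hit 163 first) + 0 · P(hit 0 first) = 163 · (68/163) = 68.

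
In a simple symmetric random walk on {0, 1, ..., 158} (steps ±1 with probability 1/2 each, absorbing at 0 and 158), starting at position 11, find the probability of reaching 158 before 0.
P(hit 158 before 0) = 11/158

Let u_k = P(hit 158 before 0 | start at k). Then u_0 = 0, u_158 = 1, and u_k = u_{k-1}/2 + u_{k+1}/2 for 1 ≤ k ≤ 157. This harmonic recurrence is solved by u_k = k/158, giving u_11 = 11/158.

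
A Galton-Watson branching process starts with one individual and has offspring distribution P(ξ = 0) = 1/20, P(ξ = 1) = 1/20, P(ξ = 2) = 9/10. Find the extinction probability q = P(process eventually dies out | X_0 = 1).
q = 1/18

The pgf is f(s) = 1/20 + 1/20·s + 9/10·s². The extinction probability q is the smallest fixed point of f in [0, 1]. Setting s = f(s):
  9/10·s² + (1/20 − 1)·s + 1/20 = 0
  9/10·s² − (1/20 + 9/10)·s + 1/20 = 0
which factors as (s − 1)·(9/10·s − 1/20) = 0, giving roots s = 1 and s = (1/20)/(9/10) = 1/18.
Mean offspring μ = 1/20 + 2·9/10 = 37/20 > 1 (supercritical), so q < 1. The extinction probability is the smaller root: q = (1/20)/(9/10) = 1/18.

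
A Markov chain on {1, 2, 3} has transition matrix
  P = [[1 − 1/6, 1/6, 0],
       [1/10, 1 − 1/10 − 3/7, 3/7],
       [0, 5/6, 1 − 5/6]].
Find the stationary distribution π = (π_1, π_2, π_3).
π = (21/74, 35/74, 9/37)

This is a birth-death chain on three states, which satisfies detailed balance: π_1 · P_{12} = π_2 · P_{21} and π_2 · P_{23} = π_3 · P_{32}.
From π_1 · 1/6 = π_2 · 1/10: π_2/π_1 = (1/6)/(1/10) = 5/3.
From π_2 · 3/7 = π_3 · 5/6: π_3/π_2 = (3/7)/(5/6) = 18/35.
Take π_1 proportional to 1; then unnormalized π = (1, 5/3, 6/7). Normalize by dividing by the sum 74/21:
  π = (21/74, 35/74, 9/37).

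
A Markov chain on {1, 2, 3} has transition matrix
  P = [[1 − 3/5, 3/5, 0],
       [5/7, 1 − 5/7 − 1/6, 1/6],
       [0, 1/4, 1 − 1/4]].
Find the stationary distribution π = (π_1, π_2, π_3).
π = (5/12, 7/20, 7/30)

This is a birth-death chain on three states, which satisfies detailed balance: π_1 · P_{12} = π_2 · P_{21} and π_2 · P_{23} = π_3 · P_{32}.
From π_1 · 3/5 = π_2 · 5/7: π_2/π_1 = (3/5)/(5/7) = 21/25.
From π_2 · 1/6 = π_3 · 1/4: π_3/π_2 = (1/6)/(1/4) = 2/3.
Take π_1 proportional to 1; then unnormalized π = (1, 21/25, 14/25). Normalize by dividing by the sum 12/5:
  π = (5/12, 7/20, 7/30).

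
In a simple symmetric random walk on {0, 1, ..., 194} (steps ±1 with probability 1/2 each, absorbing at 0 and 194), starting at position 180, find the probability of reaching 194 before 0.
P(hit 194 before 0) = 180/194 = 90/97

Let u_k = P(hit 194 before 0 | start at k). Then u_0 = 0, u_194 = 1, and u_k = u_{k-1}/2 + u_{k+1}/2 for 1 ≤ k ≤ 193. This harmonic recurrence is solved by u_k = k/194, giving u_180 = 180/194 = 90/97.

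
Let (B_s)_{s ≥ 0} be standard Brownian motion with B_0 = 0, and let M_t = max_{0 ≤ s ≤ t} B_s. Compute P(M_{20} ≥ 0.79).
P(M_{20} ≥ 0.79) = 2·P(B_{20} ≥ 0.79) = 2(1 − Φ(0.79/√20)) ≈ 0.8598

By the reflection principle for Brownian motion, P(M_t ≥ a) = 2 · P(B_t ≥ a) for a ≥ 0. Since B_t ~ N(0, t), P(B_t ≥ 0.79) = 1 − Φ(0.79/√t) = 1 − Φ(0.79/√20) = 1 − Φ(0.1766). So
  P(M_{20} ≥ 0.79) = 2(1 − Φ(0.1766)) ≈ 0.8598.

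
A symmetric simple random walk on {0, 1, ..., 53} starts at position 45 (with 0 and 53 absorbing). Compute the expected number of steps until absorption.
E[τ | X_0 = 45] = 360

Let v_k = E[τ | X_0 = k]. Boundary: v_0 = v_53 = 0. Recurrence: v_k = 1 + (v_{k-1} + v_{k+1})/2 for 1 ≤ k ≤ 52. The particular solution to v_k − (v_{k-1} + v_{k+1})/2 = 1 is v_k = −k^2. Adding homogeneous solution A + B k and matching boundaries gives v_k = k (53 − k). Substituting k = 45: v_45 = 45 · 8 = 360.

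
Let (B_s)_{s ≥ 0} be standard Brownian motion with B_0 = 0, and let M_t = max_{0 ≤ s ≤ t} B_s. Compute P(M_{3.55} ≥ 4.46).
P(M_{3.55} ≥ 4.46) = 2·P(B_{3.55} ≥ 4.46) = 2(1 − Φ(4.46/√3.55)) ≈ 0.0179

By the reflection principle for Brownian motion, P(M_t ≥ a) = 2 · P(B_t ≥ a) for a ≥ 0. Since B_t ~ N(0, t), P(B_t ≥ 4.46) = 1 − Φ(4.46/√t) = 1 − Φ(4.46/√3.55) = 1 − Φ(2.3671). So
  P(M_{3.55} ≥ 4.46) = 2(1 − Φ(2.3671)) ≈ 0.0179.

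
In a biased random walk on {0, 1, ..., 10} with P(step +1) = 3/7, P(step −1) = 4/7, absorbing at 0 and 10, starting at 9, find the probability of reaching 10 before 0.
P(hit 10 before 0) = (1 − (4/3)^9) / (1 − (4/3)^10) = 727383/989527

Let u_k denote P(reach 10 before 0 | start at k). Boundary: u_0 = 0, u_10 = 1. Recurrence: u_k = 3/7·u_{k+1} + 4/7·u_{k-1} for 1 ≤ k ≤ 9. Try u_k = A + B·r^k with r = q/p = (4/7)/(3/7) = 4/3. Substitution satisfies the recurrence; boundary conditions give:
  u_k = (1 − r^k) / (1 − r^N) = (1 − (4/3)^9) / (1 − (4/3)^10) = 727383/989527.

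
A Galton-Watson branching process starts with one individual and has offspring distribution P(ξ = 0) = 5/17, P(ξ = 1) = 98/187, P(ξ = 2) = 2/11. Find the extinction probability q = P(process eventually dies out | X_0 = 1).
q = 1

Mean offspring μ = 0·5/17 + 1·98/187 + 2·2/11 = 166/187 ≤ 1. For μ ≤ 1 with offspring not concentrated at 1, the Galton-Watson process goes extinct almost surely, so q = 1.
(Algebraic check: The pgf is f(s) = 5/17 + 98/187·s + 2/11·s². The extinction probability q is the smallest fixed point of f in [0, 1]. Setting s = f(s):
  2/11·s² + (98/187 − 1)·s + 5/17 = 0
  2/11·s² − (5/17 + 2/11)·s + 5/17 = 0
which factors as (s − 1)·(2/11·s − 5/17) = 0, giving roots s = 1 and s = (5/17)/(2/11) = 55/34. Since 55/34 ≥ 1, the smallest root in [0, 1] is s = 1.)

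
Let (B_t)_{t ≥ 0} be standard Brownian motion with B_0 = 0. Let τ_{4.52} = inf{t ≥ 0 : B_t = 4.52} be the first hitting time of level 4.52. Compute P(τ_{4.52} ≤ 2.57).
P(τ_{4.52} ≤ 2.57) = 2(1 − Φ(4.52/√2.57)) = 2(1 − Φ(2.8195)) ≈ 0.0048

By the reflection principle for standard BM, P(τ_b ≤ t) = 2 · P(B_t ≥ b). Since B_t ~ N(0, t), P(B_t ≥ 4.52) = 1 − Φ(4.52/√t) = 1 − Φ(4.52/√2.57) = 1 − Φ(2.8195) ≈ 0.00240. Doubling: P(τ_{4.52} ≤ 2.57) ≈ 2 · 0.00240 = 0.00480 ≈ 0.0048.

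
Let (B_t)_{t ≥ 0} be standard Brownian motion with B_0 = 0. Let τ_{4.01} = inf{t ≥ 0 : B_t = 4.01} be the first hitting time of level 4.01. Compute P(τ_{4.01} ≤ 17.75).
P(τ_{4.01} ≤ 17.75) = 2(1 − Φ(4.01/√17.75)) = 2(1 − Φ(0.9518)) ≈ 0.3412

By the reflection principle for standard BM, P(τ_b ≤ t) = 2 · P(B_t ≥ b). Since B_t ~ N(0, t), P(B_t ≥ 4.01) = 1 − Φ(4.01/√t) = 1 − Φ(4.01/√17.75) = 1 − Φ(0.9518) ≈ 0.17060. Doubling: P(τ_{4.01} ≤ 17.75) ≈ 2 · 0.17060 = 0.34120 ≈ 0.3412.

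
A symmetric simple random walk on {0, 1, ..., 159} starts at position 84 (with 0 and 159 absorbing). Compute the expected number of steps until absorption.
E[τ | X_0 = 84] = 6300

Let v_k = E[τ | X_0 = k]. Boundary: v_0 = v_159 = 0. Recurrence: v_k = 1 + (v_{k-1} + v_{k+1})/2 for 1 ≤ k ≤ 158. The particular solution to v_k − (v_{k-1} + v_{k+1})/2 = 1 is v_k = −k^2. Adding homogeneous solution A + B k and matching boundaries gives v_k = k (159 − k). Substituting k = 84: v_84 = 84 · 75 = 6300.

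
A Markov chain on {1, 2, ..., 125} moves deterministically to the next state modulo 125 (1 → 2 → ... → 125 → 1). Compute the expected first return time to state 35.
E[T_35 | X_0 = 35] = 125

The chain cycles deterministically, so starting at state 35 it returns in exactly 125 steps. Equivalently, the stationary distribution is uniform π_j = 1/125 for every state j, so by Kac's formula E[T_35] = 1/π_35 = 125.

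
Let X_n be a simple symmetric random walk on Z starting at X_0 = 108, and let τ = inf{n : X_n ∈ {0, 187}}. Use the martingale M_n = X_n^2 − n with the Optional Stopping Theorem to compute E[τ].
E[τ] = 8532

M_n = X_n^2 − n is a martingale (since E[X_{n+1}^2 | F_n] = X_n^2 + 1). By OST (τ has finite mean in a bounded region), E[M_τ] = E[M_0] = X_0^2 − 0 = 108^2 = 11664. Also E[M_τ] = E[X_τ^2] − E[τ]. The walk exits at 0 or 187, with P(hit 187 first) = 108/187, so E[X_τ^2] = 187^2 · 108/187 + 0 = 20196. Thus E[τ] = E[X_τ^2] − E[M_τ] = 20196 − 11664 = 8532 = 108(187 − 108) = 8532.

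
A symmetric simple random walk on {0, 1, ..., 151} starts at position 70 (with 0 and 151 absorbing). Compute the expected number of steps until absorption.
E[τ | X_0 = 70] = 5670

Let v_k = E[τ | X_0 = k]. Boundary: v_0 = v_151 = 0. Recurrence: v_k = 1 + (v_{k-1} + v_{k+1})/2 for 1 ≤ k ≤ 150. The particular solution to v_k − (v_{k-1} + v_{k+1})/2 = 1 is v_k = −k^2. Adding homogeneous solution A + B k and matching boundaries gives v_k = k (151 − k). Substituting k = 70: v_70 = 70 · 81 = 5670.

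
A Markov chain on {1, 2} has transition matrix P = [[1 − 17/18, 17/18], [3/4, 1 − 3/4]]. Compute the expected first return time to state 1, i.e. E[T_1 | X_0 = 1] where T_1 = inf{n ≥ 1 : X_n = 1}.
E[T_1 | X_0 = 1] = 1/π_1 = 61/27

For an irreducible recurrent Markov chain with stationary distribution π, E[T_i | X_0 = i] = 1/π_i (Kac's formula). Here π_1 = (3/4)/(17/18 + 3/4) = (3/4)/(61/36) = 27/61, so E[T_1 | X_0 = 1] = 1/π_1 = (17/18 + 3/4)/(3/4) = (61/36)/(3/4) = 61/27.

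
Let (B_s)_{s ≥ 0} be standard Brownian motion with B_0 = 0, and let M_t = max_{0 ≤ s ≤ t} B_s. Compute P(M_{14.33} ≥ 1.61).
P(M_{14.33} ≥ 1.61) = 2·P(B_{14.33} ≥ 1.61) = 2(1 − Φ(1.61/√14.33)) ≈ 0.6706

By the reflection principle for Brownian motion, P(M_t ≥ a) = 2 · P(B_t ≥ a) for a ≥ 0. Since B_t ~ N(0, t), P(B_t ≥ 1.61) = 1 − Φ(1.61/√t) = 1 − Φ(1.61/√14.33) = 1 − Φ(0.4253). So
  P(M_{14.33} ≥ 1.61) = 2(1 − Φ(0.4253)) ≈ 0.6706.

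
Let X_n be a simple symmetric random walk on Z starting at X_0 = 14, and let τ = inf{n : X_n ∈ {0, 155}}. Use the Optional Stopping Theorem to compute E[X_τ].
E[X_τ] = 14

X_n is a martingale and τ is a bounded-mean stopping time (indeed τ is finite a.s. with bounded expectation since the walk is in a bounded region). By the OST, E[X_τ] = E[X_0] = 14. Equivalently: E[X_τ] = 155 · P(hit 155 first) + 0 · P(hit 0 first) = 155 · (14/155) = 14.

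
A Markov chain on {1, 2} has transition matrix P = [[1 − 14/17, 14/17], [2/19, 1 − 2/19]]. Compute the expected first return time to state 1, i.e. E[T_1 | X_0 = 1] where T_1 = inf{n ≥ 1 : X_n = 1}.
E[T_1 | X_0 = 1] = 1/π_1 = 150/17

For an irreducible recurrent Markov chain with stationary distribution π, E[T_i | X_0 = i] = 1/π_i (Kac's formula). Here π_1 = (2/19)/(14/17 + 2/19) = (2/19)/(300/323) = 17/150, so E[T_1 | X_0 = 1] = 1/π_1 = (14/17 + 2/19)/(2/19) = (300/323)/(2/19) = 150/17.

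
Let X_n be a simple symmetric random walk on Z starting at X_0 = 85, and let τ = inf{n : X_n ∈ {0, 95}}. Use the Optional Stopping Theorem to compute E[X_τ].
E[X_τ] = 85

X_n is a martingale and τ is a bounded-mean stopping time (indeed τ is finite a.s. with bounded expectation since the walk is in a bounded region). By the OST, E[X_τ] = E[X_0] = 85. Equivalently: E[X_τ] = 95 · P(hit 95 first) + 0 · P(hit 0 first) = 95 · (85/95) = 85.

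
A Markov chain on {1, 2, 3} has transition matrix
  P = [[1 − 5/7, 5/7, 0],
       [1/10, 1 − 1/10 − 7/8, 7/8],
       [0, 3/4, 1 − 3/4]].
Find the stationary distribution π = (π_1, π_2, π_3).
π = (21/346, 75/173, 175/346)

This is a birth-death chain on three states, which satisfies detailed balance: π_1 · P_{12} = π_2 · P_{21} and π_2 · P_{23} = π_3 · P_{32}.
From π_1 · 5/7 = π_2 · 1/10: π_2/π_1 = (5/7)/(1/10) = 50/7.
From π_2 · 7/8 = π_3 · 3/4: π_3/π_2 = (7/8)/(3/4) = 7/6.
Take π_1 proportional to 1; then unnormalized π = (1, 50/7, 25/3). Normalize by dividing by the sum 346/21:
  π = (21/346, 75/173, 175/346).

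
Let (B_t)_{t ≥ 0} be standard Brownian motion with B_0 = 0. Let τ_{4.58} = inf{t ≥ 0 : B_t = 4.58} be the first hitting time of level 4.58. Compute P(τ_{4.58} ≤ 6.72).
P(τ_{4.58} ≤ 6.72) = 2(1 − Φ(4.58/√6.72)) = 2(1 − Φ(1.7668)) ≈ 0.0773

By the reflection principle for standard BM, P(τ_b ≤ t) = 2 · P(B_t ≥ b). Since B_t ~ N(0, t), P(B_t ≥ 4.58) = 1 − Φ(4.58/√t) = 1 − Φ(4.58/√6.72) = 1 − Φ(1.7668) ≈ 0.03863. Doubling: P(τ_{4.58} ≤ 6.72) ≈ 2 · 0.03863 = 0.07726 ≈ 0.0773.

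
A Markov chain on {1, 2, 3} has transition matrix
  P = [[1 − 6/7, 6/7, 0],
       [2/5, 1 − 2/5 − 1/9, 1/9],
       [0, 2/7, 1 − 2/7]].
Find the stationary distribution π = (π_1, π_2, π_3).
π = (42/167, 90/167, 35/167)

This is a birth-death chain on three states, which satisfies detailed balance: π_1 · P_{12} = π_2 · P_{21} and π_2 · P_{23} = π_3 · P_{32}.
From π_1 · 6/7 = π_2 · 2/5: π_2/π_1 = (6/7)/(2/5) = 15/7.
From π_2 · 1/9 = π_3 · 2/7: π_3/π_2 = (1/9)/(2/7) = 7/18.
Take π_1 proportional to 1; then unnormalized π = (1, 15/7, 5/6). Normalize by dividing by the sum 167/42:
  π = (42/167, 90/167, 35/167).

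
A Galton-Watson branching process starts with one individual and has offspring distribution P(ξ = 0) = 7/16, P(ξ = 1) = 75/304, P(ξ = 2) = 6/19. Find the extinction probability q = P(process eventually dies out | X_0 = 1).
q = 1

Mean offspring μ = 0·7/16 + 1·75/304 + 2·6/19 = 267/304 ≤ 1. For μ ≤ 1 with offspring not concentrated at 1, the Galton-Watson process goes extinct almost surely, so q = 1.
(Algebraic check: The pgf is f(s) = 7/16 + 75/304·s + 6/19·s². The extinction probability q is the smallest fixed point of f in [0, 1]. Setting s = f(s):
  6/19·s² + (75/304 − 1)·s + 7/16 = 0
  6/19·s² − (7/16 + 6/19)·s + 7/16 = 0
which factors as (s − 1)·(6/19·s − 7/16) = 0, giving roots s = 1 and s = (7/16)/(6/19) = 133/96. Since 133/96 ≥ 1, the smallest root in [0, 1] is s = 1.)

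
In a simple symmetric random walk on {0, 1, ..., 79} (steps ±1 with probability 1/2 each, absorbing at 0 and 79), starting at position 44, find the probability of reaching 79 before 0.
P(hit 79 before 0) = 44/79

Let u_k = P(hit 79 before 0 | start at k). Then u_0 = 0, u_79 = 1, and u_k = u_{k-1}/2 + u_{k+1}/2 for 1 ≤ k ≤ 78. This harmonic recurrence is solved by u_k = k/79, giving u_44 = 44/79.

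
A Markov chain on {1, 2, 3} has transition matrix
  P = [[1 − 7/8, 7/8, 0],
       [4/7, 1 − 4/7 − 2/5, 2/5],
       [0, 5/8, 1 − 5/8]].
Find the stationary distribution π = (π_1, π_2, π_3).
π = (800/2809, 1225/2809, 784/2809)

This is a birth-death chain on three states, which satisfies detailed balance: π_1 · P_{12} = π_2 · P_{21} and π_2 · P_{23} = π_3 · P_{32}.
From π_1 · 7/8 = π_2 · 4/7: π_2/π_1 = (7/8)/(4/7) = 49/32.
From π_2 · 2/5 = π_3 · 5/8: π_3/π_2 = (2/5)/(5/8) = 16/25.
Take π_1 proportional to 1; then unnormalized π = (1, 49/32, 49/50). Normalize by dividing by the sum 2809/800:
  π = (800/2809, 1225/2809, 784/2809).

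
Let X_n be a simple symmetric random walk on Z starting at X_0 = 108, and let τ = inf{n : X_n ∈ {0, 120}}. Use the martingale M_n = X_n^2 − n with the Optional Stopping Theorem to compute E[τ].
E[τ] = 1296

M_n = X_n^2 − n is a martingale (since E[X_{n+1}^2 | F_n] = X_n^2 + 1). By OST (τ has finite mean in a bounded region), E[M_τ] = E[M_0] = X_0^2 − 0 = 108^2 = 11664. Also E[M_τ] = E[X_τ^2] − E[τ]. The walk exits at 0 or 120, with P(hit 120 first) = 108/120, so E[X_τ^2] = 120^2 · 108/120 + 0 = 12960. Thus E[τ] = E[X_τ^2] − E[M_τ] = 12960 − 11664 = 1296 = 108(120 − 108) = 1296.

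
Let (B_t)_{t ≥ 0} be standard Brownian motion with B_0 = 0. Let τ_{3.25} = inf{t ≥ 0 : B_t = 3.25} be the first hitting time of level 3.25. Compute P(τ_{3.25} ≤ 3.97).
P(τ_{3.25} ≤ 3.97) = 2(1 − Φ(3.25/√3.97)) = 2(1 − Φ(1.6311)) ≈ 0.1029

By the reflection principle for standard BM, P(τ_b ≤ t) = 2 · P(B_t ≥ b). Since B_t ~ N(0, t), P(B_t ≥ 3.25) = 1 − Φ(3.25/√t) = 1 − Φ(3.25/√3.97) = 1 − Φ(1.6311) ≈ 0.05143. Doubling: P(τ_{3.25} ≤ 3.97) ≈ 2 · 0.05143 = 0.10286 ≈ 0.1029.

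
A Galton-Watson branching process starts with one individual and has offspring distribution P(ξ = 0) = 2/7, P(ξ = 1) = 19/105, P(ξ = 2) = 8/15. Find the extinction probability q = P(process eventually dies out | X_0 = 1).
q = 15/28

The pgf is f(s) = 2/7 + 19/105·s + 8/15·s². The extinction probability q is the smallest fixed point of f in [0, 1]. Setting s = f(s):
  8/15·s² + (19/105 − 1)·s + 2/7 = 0
  8/15·s² − (2/7 + 8/15)·s + 2/7 = 0
which factors as (s − 1)·(8/15·s − 2/7) = 0, giving roots s = 1 and s = (2/7)/(8/15) = 15/28.
Mean offspring μ = 19/105 + 2·8/15 = 131/105 > 1 (supercritical), so q < 1. The extinction probability is the smaller root: q = (2/7)/(8/15) = 15/28.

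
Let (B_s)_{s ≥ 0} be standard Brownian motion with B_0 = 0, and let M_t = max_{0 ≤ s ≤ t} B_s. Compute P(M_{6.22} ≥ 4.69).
P(M_{6.22} ≥ 4.69) = 2·P(B_{6.22} ≥ 4.69) = 2(1 − Φ(4.69/√6.22)) ≈ 0.0600

By the reflection principle for Brownian motion, P(M_t ≥ a) = 2 · P(B_t ≥ a) for a ≥ 0. Since B_t ~ N(0, t), P(B_t ≥ 4.69) = 1 − Φ(4.69/√t) = 1 − Φ(4.69/√6.22) = 1 − Φ(1.8805). So
  P(M_{6.22} ≥ 4.69) = 2(1 − Φ(1.8805)) ≈ 0.0600.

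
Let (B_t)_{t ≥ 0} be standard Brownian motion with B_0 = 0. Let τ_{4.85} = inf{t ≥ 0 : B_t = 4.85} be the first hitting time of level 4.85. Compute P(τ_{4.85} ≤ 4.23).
P(τ_{4.85} ≤ 4.23) = 2(1 − Φ(4.85/√4.23)) = 2(1 − Φ(2.3582)) ≈ 0.0184

By the reflection principle for standard BM, P(τ_b ≤ t) = 2 · P(B_t ≥ b). Since B_t ~ N(0, t), P(B_t ≥ 4.85) = 1 − Φ(4.85/√t) = 1 − Φ(4.85/√4.23) = 1 − Φ(2.3582) ≈ 0.00918. Doubling: P(τ_{4.85} ≤ 4.23) ≈ 2 · 0.00918 = 0.01836 ≈ 0.0184.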